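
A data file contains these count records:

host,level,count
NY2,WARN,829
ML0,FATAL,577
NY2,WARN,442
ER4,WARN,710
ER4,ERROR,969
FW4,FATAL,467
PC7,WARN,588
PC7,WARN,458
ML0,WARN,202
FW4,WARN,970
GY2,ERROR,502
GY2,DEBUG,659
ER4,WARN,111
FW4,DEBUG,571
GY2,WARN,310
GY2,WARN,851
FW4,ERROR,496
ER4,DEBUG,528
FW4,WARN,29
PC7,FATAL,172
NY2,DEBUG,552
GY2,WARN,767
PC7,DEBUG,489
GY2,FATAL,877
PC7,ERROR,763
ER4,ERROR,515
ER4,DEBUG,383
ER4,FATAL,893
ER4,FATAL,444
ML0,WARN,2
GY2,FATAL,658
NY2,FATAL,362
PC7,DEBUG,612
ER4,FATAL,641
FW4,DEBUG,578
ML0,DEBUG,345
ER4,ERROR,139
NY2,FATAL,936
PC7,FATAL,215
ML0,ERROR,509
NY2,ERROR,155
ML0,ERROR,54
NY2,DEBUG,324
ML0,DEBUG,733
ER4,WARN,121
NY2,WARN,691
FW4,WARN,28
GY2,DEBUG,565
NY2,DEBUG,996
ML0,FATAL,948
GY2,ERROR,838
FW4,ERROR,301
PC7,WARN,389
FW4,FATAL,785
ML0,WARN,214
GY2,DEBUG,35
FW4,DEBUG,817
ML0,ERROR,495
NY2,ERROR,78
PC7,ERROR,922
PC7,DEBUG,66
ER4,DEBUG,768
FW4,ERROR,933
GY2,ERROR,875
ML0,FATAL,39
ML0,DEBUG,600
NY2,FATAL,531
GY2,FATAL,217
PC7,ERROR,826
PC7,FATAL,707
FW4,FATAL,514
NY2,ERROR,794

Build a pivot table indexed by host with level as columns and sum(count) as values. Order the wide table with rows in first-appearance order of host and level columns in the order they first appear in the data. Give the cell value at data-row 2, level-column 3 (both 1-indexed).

With rows in first-appearance order of host, row 2 is host=ML0. level columns in first-appearance order: WARN, FATAL, ERROR, DEBUG; column 3 is ERROR.
Long rows with host=ML0, level=ERROR: 509 + 54 + 495 = 1058.

1058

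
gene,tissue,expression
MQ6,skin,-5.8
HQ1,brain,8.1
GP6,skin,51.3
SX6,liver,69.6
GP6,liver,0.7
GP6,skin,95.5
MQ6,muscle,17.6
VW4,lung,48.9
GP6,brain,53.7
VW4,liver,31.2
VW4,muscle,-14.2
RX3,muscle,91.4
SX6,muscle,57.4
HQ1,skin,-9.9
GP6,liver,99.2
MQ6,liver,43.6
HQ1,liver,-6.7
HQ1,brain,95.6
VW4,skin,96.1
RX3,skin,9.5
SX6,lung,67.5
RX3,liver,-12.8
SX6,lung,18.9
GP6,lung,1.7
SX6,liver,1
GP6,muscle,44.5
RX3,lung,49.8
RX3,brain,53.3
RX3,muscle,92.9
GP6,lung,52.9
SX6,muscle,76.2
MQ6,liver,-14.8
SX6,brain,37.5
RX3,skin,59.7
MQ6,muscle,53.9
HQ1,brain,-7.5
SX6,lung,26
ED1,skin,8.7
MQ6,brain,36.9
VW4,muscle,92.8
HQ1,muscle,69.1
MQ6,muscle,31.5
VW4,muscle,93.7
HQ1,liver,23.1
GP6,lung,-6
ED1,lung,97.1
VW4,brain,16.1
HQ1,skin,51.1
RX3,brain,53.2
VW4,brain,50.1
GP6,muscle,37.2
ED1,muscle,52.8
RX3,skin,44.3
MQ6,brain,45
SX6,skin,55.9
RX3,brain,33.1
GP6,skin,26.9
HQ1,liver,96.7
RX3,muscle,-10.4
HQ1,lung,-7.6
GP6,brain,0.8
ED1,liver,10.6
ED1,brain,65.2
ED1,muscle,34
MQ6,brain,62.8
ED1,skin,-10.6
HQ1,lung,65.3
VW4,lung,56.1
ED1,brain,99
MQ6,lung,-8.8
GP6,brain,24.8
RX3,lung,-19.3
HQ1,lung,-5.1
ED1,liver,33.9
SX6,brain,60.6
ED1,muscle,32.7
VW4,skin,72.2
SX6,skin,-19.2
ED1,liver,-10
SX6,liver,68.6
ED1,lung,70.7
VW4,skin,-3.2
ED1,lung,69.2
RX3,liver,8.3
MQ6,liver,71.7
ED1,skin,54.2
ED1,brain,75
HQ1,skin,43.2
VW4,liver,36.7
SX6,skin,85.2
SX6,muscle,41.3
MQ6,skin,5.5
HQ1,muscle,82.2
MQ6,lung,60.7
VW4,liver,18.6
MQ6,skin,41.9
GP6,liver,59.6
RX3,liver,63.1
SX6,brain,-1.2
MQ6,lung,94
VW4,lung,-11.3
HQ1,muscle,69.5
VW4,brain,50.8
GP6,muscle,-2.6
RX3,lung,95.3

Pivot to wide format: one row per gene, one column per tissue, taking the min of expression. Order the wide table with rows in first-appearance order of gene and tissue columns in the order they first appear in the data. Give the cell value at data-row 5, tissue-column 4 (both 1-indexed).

With rows in first-appearance order of gene, row 5 is gene=VW4. tissue columns in first-appearance order: skin, brain, liver, muscle, lung; column 4 is muscle.
Long rows with gene=VW4, tissue=muscle: min(-14.2, 92.8, 93.7) = -14.2.

-14.2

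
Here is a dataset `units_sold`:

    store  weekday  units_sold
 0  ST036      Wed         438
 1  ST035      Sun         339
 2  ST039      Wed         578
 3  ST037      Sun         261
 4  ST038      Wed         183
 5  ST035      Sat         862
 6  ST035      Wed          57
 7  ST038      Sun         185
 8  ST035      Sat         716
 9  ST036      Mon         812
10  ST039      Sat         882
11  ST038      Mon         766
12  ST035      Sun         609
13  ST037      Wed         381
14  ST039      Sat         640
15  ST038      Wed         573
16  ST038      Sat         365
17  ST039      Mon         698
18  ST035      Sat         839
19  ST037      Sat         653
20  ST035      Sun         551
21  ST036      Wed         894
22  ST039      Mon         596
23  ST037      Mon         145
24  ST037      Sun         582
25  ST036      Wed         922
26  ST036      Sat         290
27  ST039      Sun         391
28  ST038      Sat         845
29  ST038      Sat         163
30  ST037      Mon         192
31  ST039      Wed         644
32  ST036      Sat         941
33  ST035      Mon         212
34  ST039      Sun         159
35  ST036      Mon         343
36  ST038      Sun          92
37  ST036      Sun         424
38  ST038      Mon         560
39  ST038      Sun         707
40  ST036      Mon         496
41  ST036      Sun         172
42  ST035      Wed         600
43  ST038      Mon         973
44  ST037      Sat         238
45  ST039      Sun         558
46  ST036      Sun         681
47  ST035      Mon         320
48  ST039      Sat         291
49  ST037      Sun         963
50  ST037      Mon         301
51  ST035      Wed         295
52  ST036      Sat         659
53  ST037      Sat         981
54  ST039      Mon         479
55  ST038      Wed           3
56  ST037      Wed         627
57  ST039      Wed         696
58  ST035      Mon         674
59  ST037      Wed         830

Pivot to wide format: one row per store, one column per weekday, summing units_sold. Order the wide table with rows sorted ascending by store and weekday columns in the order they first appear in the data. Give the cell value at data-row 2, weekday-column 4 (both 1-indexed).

With rows sorted ascending by store, row 2 is store=ST036. weekday columns in first-appearance order: Wed, Sun, Sat, Mon; column 4 is Mon.
Long rows with store=ST036, weekday=Mon: 812 + 343 + 496 = 1651.

1651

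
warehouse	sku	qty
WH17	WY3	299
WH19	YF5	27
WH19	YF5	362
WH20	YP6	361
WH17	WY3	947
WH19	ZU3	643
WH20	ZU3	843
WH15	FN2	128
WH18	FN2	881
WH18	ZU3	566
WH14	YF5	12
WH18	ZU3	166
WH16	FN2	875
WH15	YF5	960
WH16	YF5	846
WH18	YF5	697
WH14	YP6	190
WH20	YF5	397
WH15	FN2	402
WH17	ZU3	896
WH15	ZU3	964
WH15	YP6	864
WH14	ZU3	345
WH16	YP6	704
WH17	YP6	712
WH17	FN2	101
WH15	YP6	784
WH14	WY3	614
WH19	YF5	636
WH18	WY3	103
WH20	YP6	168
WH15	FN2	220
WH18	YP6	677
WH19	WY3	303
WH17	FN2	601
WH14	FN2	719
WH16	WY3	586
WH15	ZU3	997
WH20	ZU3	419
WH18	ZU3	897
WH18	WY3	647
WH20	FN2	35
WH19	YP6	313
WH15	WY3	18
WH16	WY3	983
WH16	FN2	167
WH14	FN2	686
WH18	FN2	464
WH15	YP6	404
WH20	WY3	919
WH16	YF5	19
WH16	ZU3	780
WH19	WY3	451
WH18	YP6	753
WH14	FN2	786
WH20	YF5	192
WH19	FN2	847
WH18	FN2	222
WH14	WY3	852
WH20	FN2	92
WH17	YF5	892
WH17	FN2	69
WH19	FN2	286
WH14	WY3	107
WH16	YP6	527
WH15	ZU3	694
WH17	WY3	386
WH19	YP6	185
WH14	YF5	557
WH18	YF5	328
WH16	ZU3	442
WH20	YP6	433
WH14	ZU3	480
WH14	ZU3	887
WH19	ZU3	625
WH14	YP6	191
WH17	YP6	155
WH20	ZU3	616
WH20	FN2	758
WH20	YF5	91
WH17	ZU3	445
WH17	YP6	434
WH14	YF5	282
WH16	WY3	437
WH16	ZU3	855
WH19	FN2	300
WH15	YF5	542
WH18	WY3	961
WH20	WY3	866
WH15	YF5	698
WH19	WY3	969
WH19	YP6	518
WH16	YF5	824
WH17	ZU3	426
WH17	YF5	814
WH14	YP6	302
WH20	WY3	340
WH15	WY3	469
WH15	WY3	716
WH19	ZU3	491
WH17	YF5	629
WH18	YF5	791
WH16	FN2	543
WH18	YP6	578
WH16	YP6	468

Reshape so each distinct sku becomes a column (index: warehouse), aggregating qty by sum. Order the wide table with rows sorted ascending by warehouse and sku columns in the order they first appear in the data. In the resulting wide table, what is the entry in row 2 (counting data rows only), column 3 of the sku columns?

With rows sorted ascending by warehouse, row 2 is warehouse=WH15. sku columns in first-appearance order: WY3, YF5, YP6, ZU3, FN2; column 3 is YP6.
Long rows with warehouse=WH15, sku=YP6: 864 + 784 + 404 = 2052.

2052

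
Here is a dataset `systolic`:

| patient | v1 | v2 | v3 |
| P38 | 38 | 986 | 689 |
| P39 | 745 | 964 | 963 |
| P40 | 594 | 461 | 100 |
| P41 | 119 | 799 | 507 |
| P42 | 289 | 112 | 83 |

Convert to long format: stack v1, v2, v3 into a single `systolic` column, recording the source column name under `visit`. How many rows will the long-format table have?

5 patient values × 3 melted columns = 15 rows.

15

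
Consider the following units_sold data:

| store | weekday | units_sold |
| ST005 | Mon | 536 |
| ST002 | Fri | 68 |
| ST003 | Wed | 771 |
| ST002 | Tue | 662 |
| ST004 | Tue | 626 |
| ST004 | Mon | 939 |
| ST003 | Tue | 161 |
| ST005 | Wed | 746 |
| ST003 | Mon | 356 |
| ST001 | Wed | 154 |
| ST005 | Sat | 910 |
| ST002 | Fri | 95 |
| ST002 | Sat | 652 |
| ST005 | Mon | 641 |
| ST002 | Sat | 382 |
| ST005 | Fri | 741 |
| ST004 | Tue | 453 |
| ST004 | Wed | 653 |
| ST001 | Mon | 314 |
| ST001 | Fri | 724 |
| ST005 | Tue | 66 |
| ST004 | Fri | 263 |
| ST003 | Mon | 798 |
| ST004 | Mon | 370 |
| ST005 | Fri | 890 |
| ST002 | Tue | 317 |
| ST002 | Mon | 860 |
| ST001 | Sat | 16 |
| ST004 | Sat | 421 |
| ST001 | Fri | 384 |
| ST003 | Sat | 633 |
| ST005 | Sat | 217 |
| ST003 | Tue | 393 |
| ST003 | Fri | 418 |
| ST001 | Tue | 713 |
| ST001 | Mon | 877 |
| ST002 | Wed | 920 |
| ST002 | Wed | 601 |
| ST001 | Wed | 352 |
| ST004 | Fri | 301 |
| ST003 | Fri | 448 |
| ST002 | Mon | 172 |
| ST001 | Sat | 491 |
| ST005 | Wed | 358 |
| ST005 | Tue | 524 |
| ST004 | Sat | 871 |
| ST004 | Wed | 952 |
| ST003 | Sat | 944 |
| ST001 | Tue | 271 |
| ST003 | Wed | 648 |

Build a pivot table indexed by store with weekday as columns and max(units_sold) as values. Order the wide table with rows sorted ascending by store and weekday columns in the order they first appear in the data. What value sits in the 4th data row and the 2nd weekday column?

301

With rows sorted ascending by store, row 4 is store=ST004. weekday columns in first-appearance order: Mon, Fri, Wed, Tue, Sat; column 2 is Fri.
Long rows with store=ST004, weekday=Fri: max(263, 301) = 301.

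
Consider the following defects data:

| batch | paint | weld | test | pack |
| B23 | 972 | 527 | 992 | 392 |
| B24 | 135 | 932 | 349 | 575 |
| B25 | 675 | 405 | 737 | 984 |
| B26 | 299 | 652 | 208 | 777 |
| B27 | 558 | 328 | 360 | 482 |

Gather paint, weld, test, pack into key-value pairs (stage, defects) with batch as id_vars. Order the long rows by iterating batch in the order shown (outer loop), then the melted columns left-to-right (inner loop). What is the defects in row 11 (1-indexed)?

20 rows total (5 × 4). Row 11: index ⌊(11-1)/4⌋ = 2 into batch → B25; (11-1) mod 4 = 2 into the melted columns → test.
So row 11 is (B25, test, 737); defects = 737.

737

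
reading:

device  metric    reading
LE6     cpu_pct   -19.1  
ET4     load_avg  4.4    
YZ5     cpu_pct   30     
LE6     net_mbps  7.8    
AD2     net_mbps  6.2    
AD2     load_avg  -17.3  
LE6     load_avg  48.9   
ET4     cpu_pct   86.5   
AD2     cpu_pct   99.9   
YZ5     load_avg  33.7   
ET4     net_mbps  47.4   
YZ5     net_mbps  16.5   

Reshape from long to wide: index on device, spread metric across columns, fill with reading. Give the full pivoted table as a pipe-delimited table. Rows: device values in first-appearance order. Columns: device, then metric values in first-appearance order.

| device | cpu_pct | load_avg | net_mbps |
| LE6 | -19.1 | 48.9 | 7.8 |
| ET4 | 86.5 | 4.4 | 47.4 |
| YZ5 | 30 | 33.7 | 16.5 |
| AD2 | 99.9 | -17.3 | 6.2 |

Columns: device plus the 3 distinct metric values (cpu_pct, load_avg, net_mbps).
For example, row LE6 column cpu_pct takes reading=-19.1 from the long row (LE6, cpu_pct).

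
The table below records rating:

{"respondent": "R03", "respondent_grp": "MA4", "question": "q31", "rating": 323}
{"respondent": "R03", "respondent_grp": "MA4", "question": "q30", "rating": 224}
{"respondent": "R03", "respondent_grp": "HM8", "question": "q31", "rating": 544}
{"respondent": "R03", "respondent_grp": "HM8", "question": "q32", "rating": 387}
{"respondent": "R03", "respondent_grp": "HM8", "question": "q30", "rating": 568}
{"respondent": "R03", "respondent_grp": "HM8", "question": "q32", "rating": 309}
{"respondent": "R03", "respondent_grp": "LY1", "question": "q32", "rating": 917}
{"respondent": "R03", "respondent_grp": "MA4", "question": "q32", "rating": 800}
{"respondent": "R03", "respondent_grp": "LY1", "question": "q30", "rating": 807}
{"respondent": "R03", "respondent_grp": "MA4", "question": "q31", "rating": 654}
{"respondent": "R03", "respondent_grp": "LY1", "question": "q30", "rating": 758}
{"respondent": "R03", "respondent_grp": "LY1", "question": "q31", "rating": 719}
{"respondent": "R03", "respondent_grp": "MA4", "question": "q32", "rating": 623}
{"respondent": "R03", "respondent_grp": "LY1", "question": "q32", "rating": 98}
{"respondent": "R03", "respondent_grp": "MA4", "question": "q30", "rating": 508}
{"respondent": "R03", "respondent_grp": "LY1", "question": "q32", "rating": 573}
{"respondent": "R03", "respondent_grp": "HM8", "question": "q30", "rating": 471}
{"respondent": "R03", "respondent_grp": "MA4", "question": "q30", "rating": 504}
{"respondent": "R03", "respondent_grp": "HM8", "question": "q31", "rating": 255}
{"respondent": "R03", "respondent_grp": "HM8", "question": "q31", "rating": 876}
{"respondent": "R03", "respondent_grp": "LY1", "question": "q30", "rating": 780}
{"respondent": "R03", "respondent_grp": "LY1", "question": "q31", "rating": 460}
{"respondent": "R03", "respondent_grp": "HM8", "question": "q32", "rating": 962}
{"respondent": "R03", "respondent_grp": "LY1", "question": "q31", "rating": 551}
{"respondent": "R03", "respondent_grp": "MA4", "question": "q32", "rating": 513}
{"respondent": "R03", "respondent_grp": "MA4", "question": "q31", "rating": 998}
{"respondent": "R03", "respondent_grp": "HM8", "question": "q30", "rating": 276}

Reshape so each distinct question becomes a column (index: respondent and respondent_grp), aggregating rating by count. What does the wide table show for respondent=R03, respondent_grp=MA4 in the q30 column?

3

Rows with respondent=R03, respondent_grp=MA4 and question=q30: rating values are 224, 508, 504.
3 rows match — count = 3.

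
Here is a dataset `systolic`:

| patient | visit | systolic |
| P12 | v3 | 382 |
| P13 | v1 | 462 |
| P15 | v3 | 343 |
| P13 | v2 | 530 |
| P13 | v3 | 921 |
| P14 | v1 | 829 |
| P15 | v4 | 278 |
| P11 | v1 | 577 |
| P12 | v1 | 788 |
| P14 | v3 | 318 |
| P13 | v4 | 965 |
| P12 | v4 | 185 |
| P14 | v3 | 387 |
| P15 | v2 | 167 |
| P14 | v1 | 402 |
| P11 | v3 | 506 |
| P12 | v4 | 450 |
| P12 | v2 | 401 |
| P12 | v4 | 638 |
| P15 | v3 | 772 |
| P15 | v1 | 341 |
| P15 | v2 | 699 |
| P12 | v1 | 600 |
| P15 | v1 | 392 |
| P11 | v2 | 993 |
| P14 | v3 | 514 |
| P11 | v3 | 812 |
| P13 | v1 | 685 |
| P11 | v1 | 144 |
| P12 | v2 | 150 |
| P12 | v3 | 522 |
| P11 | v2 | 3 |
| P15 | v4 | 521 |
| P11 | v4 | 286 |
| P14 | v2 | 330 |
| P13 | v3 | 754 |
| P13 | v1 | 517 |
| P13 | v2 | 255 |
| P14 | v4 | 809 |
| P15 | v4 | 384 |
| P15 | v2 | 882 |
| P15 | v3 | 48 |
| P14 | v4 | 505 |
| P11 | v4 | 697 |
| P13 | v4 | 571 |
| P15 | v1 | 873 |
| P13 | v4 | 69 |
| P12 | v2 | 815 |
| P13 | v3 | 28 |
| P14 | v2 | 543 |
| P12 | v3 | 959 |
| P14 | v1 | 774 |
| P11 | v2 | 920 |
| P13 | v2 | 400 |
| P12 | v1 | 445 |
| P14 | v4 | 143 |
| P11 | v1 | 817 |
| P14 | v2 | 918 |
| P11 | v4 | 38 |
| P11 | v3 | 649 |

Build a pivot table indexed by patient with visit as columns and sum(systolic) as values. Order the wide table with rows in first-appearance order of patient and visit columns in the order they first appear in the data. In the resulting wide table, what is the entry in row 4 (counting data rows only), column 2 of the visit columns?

With rows in first-appearance order of patient, row 4 is patient=P14. visit columns in first-appearance order: v3, v1, v2, v4; column 2 is v1.
Long rows with patient=P14, visit=v1: 829 + 402 + 774 = 2005.

2005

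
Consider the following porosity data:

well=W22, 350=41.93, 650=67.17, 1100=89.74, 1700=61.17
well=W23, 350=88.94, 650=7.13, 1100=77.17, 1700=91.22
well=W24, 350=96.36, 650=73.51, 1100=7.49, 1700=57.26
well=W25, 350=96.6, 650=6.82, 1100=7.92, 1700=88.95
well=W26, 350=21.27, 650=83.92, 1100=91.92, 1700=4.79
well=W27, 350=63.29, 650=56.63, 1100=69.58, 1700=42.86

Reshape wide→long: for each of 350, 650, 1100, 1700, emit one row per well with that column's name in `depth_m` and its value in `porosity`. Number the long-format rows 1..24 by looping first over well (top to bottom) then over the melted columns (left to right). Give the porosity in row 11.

7.49

24 rows total (6 × 4). Row 11: index ⌊(11-1)/4⌋ = 2 into well → W24; (11-1) mod 4 = 2 into the melted columns → 1100.
So row 11 is (W24, 1100, 7.49); porosity = 7.49.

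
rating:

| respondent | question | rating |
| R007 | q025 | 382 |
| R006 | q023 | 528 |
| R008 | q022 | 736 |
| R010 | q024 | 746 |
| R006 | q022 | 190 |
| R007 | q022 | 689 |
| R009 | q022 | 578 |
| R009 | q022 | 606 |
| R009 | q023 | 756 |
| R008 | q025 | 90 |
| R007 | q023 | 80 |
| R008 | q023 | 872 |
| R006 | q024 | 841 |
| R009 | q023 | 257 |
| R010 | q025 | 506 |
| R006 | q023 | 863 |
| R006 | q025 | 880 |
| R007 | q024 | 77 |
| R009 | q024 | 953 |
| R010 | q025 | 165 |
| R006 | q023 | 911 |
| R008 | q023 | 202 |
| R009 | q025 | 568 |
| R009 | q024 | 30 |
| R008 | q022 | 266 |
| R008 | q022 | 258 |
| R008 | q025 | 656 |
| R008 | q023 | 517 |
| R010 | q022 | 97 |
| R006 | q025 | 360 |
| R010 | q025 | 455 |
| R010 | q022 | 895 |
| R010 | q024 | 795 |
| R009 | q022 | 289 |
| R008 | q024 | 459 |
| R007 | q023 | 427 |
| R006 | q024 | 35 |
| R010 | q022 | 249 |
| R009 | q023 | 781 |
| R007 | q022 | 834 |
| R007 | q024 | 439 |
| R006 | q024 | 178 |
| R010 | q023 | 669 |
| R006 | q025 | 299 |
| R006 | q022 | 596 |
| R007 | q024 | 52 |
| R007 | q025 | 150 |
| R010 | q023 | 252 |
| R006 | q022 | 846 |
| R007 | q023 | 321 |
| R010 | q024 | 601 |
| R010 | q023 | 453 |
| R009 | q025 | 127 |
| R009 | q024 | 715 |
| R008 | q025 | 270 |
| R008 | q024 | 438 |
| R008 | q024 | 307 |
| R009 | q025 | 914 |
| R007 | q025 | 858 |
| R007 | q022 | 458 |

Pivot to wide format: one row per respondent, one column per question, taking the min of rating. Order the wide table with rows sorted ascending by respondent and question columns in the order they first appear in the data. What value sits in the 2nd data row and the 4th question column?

With rows sorted ascending by respondent, row 2 is respondent=R007. question columns in first-appearance order: q025, q023, q022, q024; column 4 is q024.
Long rows with respondent=R007, question=q024: min(77, 439, 52) = 52.

52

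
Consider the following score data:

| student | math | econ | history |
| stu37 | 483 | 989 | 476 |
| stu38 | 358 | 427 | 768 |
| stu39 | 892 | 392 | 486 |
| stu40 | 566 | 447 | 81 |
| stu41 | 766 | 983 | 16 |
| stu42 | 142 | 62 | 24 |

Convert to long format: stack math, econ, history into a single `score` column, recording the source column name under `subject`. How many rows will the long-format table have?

6 student values × 3 melted columns = 18 rows.

18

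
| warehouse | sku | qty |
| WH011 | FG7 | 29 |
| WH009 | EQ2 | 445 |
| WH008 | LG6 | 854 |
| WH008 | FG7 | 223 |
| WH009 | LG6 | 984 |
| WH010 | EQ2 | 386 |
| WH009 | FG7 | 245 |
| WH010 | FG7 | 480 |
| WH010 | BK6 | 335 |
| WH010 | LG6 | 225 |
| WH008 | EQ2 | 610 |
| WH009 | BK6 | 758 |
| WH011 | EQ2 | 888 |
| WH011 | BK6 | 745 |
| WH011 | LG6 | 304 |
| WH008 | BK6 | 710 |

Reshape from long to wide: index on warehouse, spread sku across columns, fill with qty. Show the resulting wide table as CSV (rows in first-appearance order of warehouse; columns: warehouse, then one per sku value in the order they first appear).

Columns: warehouse plus the 4 distinct sku values (FG7, EQ2, LG6, BK6).
For example, row WH011 column FG7 takes qty=29 from the long row (WH011, FG7).

warehouse,FG7,EQ2,LG6,BK6
WH011,29,888,304,745
WH009,245,445,984,758
WH008,223,610,854,710
WH010,480,386,225,335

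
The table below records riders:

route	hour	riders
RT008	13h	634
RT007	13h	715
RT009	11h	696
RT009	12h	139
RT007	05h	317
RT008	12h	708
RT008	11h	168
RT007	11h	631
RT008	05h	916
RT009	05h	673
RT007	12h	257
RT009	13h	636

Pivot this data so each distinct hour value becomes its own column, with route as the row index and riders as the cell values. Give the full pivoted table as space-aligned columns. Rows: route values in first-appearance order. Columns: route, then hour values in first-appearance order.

Columns: route plus the 4 distinct hour values (13h, 11h, 12h, 05h).
For example, row RT008 column 13h takes riders=634 from the long row (RT008, 13h).

route  13h  11h  12h  05h
RT008  634  168  708  916
RT007  715  631  257  317
RT009  636  696  139  673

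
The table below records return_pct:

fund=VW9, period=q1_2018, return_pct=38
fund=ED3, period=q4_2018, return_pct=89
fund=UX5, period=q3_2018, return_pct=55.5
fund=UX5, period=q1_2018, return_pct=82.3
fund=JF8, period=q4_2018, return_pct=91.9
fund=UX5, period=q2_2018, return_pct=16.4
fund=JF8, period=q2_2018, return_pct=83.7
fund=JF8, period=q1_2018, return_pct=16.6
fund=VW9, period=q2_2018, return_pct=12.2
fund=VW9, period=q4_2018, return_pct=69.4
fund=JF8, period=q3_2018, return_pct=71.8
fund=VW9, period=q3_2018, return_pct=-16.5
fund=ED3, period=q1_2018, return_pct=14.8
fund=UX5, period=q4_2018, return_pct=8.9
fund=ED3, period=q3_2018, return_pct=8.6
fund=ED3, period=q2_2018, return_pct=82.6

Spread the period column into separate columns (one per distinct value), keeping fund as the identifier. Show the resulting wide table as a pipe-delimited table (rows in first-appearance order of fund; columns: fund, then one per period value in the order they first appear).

Columns: fund plus the 4 distinct period values (q1_2018, q4_2018, q3_2018, q2_2018).
For example, row VW9 column q1_2018 takes return_pct=38 from the long row (VW9, q1_2018).

| fund | q1_2018 | q4_2018 | q3_2018 | q2_2018 |
| VW9 | 38 | 69.4 | -16.5 | 12.2 |
| ED3 | 14.8 | 89 | 8.6 | 82.6 |
| UX5 | 82.3 | 8.9 | 55.5 | 16.4 |
| JF8 | 16.6 | 91.9 | 71.8 | 83.7 |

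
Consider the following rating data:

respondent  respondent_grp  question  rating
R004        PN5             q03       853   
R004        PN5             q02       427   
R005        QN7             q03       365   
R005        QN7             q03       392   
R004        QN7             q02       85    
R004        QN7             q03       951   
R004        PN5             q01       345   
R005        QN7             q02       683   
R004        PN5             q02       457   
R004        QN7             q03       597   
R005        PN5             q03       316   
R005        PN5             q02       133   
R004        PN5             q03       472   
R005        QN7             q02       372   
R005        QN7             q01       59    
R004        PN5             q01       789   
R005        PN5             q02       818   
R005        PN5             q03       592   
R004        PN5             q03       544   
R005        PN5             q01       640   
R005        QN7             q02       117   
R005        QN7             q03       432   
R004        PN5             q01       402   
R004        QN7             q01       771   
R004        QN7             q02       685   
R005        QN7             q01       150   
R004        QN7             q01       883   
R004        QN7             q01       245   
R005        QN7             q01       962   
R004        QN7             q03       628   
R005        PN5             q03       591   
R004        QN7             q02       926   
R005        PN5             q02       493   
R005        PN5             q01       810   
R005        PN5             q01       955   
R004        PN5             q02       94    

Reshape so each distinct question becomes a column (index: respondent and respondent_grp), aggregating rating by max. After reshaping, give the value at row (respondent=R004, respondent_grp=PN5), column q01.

789

Rows with respondent=R004, respondent_grp=PN5 and question=q01: rating values are 345, 789, 402.
max(345, 789, 402) = 789.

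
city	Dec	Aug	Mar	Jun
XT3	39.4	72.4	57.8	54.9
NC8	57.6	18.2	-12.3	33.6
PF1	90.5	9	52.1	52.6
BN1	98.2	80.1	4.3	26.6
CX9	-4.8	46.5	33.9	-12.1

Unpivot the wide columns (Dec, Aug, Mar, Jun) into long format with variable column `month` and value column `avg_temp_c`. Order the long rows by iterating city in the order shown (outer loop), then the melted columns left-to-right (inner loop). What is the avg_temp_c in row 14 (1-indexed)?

20 rows total (5 × 4). Row 14: index ⌊(14-1)/4⌋ = 3 into city → BN1; (14-1) mod 4 = 1 into the melted columns → Aug.
So row 14 is (BN1, Aug, 80.1); avg_temp_c = 80.1.

80.1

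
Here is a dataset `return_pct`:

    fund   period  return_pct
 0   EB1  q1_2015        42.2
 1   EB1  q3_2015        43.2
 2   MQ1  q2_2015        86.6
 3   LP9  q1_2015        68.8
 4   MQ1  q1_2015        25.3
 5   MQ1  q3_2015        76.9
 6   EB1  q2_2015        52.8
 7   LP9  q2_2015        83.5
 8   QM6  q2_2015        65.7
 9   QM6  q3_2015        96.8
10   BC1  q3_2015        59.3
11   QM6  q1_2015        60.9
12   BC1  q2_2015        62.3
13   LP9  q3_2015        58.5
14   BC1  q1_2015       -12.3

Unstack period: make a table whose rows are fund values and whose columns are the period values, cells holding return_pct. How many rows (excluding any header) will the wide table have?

5 distinct fund values → 5 rows.

5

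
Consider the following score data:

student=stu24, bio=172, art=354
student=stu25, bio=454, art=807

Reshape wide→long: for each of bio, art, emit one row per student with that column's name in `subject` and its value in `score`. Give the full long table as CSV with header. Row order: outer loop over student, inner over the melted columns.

Each (student, column) pair becomes one row: 2 × 2 = 4 rows.
For example, (stu24, bio) → score=172.

student,subject,score
stu24,bio,172
stu24,art,354
stu25,bio,454
stu25,art,807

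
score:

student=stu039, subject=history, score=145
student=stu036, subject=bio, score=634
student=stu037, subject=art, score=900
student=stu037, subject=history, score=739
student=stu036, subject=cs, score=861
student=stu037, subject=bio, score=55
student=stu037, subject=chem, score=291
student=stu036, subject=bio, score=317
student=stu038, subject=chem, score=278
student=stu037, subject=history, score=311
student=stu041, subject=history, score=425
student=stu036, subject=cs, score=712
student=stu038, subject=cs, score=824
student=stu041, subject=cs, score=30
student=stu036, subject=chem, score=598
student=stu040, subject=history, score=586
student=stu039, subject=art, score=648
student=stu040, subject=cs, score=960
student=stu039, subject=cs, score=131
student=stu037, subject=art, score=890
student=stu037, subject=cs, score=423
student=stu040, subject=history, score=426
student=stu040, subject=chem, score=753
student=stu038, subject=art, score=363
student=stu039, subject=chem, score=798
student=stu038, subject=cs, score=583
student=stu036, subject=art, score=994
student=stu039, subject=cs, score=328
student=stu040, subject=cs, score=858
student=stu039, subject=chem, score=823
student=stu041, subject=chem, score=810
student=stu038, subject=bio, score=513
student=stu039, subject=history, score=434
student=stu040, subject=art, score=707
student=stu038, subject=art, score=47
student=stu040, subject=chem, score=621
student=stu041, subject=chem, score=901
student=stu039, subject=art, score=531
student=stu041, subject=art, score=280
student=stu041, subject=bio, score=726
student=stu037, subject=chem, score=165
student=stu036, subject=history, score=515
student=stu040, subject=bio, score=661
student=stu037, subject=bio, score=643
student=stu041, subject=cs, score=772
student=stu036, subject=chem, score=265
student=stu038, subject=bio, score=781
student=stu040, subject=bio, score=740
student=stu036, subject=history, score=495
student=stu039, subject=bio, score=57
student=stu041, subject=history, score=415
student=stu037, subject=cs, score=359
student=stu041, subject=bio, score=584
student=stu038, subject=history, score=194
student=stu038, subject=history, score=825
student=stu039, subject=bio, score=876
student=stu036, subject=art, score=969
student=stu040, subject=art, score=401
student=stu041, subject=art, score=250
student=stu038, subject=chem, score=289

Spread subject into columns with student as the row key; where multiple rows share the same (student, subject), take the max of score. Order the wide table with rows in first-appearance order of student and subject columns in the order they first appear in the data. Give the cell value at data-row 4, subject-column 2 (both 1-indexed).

With rows in first-appearance order of student, row 4 is student=stu038. subject columns in first-appearance order: history, bio, art, cs, chem; column 2 is bio.
Long rows with student=stu038, subject=bio: max(513, 781) = 781.

781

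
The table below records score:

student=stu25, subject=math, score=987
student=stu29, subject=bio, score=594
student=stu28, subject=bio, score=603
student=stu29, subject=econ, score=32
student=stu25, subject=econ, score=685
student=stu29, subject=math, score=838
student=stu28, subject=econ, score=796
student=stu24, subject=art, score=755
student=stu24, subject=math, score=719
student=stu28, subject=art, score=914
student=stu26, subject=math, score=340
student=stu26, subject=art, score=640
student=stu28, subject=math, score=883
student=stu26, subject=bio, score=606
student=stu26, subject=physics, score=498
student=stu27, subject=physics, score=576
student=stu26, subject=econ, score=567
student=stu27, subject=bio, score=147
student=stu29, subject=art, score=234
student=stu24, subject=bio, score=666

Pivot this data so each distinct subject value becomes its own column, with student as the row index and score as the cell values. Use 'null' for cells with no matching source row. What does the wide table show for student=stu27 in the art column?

No long-format row has student=stu27 and subject=art, so the cell is null.

null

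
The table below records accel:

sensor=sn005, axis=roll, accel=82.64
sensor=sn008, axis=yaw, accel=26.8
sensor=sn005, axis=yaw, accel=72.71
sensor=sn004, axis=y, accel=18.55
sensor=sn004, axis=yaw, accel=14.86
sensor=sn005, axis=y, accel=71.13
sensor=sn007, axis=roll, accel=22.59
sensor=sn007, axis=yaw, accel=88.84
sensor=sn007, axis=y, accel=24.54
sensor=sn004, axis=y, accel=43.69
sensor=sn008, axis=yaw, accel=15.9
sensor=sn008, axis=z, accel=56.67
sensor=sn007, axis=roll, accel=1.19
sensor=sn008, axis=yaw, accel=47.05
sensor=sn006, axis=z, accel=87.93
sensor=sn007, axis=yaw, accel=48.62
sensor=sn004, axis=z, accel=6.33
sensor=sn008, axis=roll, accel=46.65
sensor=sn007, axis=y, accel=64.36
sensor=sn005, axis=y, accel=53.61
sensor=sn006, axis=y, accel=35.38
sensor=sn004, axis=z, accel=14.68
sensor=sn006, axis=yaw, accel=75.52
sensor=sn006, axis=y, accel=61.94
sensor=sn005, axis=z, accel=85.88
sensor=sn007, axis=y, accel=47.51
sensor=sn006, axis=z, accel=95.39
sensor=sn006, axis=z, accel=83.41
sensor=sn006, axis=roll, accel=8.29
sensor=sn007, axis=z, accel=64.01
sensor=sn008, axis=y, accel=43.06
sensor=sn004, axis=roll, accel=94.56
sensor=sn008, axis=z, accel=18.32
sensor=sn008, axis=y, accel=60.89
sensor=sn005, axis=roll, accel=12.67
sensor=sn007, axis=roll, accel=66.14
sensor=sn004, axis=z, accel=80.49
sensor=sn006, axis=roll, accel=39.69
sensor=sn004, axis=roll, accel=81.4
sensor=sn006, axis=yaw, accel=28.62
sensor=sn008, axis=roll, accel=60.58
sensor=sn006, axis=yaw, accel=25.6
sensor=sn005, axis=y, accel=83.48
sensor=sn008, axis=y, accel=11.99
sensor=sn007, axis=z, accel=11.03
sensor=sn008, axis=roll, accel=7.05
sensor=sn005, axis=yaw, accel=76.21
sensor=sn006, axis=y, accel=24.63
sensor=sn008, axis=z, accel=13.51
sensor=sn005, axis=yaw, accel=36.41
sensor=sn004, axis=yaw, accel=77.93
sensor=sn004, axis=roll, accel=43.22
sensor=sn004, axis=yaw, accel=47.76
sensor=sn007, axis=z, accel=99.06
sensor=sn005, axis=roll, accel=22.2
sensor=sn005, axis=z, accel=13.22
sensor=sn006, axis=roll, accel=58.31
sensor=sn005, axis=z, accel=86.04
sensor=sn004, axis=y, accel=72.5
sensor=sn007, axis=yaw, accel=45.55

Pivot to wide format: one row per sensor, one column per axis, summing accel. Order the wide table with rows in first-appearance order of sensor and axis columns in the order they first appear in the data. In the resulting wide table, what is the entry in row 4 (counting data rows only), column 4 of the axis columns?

With rows in first-appearance order of sensor, row 4 is sensor=sn007. axis columns in first-appearance order: roll, yaw, y, z; column 4 is z.
Long rows with sensor=sn007, axis=z: 64.01 + 11.03 + 99.06 = 174.10.

174.10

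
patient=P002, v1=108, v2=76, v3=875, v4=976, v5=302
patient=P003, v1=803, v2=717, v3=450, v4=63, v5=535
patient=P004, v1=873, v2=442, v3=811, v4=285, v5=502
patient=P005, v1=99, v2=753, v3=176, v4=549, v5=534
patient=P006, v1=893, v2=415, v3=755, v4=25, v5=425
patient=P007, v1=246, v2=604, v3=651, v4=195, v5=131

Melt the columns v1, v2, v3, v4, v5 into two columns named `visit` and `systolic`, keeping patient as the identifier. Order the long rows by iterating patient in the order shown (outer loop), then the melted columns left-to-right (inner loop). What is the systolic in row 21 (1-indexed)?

893

30 rows total (6 × 5). Row 21: index ⌊(21-1)/5⌋ = 4 into patient → P006; (21-1) mod 5 = 0 into the melted columns → v1.
So row 21 is (P006, v1, 893); systolic = 893.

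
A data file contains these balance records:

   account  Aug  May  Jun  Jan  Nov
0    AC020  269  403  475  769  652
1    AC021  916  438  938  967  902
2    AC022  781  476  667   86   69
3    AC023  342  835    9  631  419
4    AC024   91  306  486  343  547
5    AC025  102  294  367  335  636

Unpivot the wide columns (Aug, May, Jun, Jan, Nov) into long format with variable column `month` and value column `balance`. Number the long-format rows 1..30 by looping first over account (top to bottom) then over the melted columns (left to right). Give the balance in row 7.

438

30 rows total (6 × 5). Row 7: index ⌊(7-1)/5⌋ = 1 into account → AC021; (7-1) mod 5 = 1 into the melted columns → May.
So row 7 is (AC021, May, 438); balance = 438.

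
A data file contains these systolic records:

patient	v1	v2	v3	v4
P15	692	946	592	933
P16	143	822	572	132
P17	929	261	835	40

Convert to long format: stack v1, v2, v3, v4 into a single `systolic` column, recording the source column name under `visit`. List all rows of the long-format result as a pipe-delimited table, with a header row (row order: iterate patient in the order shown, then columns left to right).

| patient | visit | systolic |
| P15 | v1 | 692 |
| P15 | v2 | 946 |
| P15 | v3 | 592 |
| P15 | v4 | 933 |
| P16 | v1 | 143 |
| P16 | v2 | 822 |
| P16 | v3 | 572 |
| P16 | v4 | 132 |
| P17 | v1 | 929 |
| P17 | v2 | 261 |
| P17 | v3 | 835 |
| P17 | v4 | 40 |

Each (patient, column) pair becomes one row: 3 × 4 = 12 rows.
For example, (P15, v1) → systolic=692.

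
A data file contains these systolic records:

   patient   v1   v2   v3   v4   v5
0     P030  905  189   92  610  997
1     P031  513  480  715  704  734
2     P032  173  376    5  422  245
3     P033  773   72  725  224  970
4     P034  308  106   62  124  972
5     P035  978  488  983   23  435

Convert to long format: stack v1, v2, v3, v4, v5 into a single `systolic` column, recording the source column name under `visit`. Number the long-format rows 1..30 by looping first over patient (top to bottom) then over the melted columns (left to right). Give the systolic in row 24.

124

30 rows total (6 × 5). Row 24: index ⌊(24-1)/5⌋ = 4 into patient → P034; (24-1) mod 5 = 3 into the melted columns → v4.
So row 24 is (P034, v4, 124); systolic = 124.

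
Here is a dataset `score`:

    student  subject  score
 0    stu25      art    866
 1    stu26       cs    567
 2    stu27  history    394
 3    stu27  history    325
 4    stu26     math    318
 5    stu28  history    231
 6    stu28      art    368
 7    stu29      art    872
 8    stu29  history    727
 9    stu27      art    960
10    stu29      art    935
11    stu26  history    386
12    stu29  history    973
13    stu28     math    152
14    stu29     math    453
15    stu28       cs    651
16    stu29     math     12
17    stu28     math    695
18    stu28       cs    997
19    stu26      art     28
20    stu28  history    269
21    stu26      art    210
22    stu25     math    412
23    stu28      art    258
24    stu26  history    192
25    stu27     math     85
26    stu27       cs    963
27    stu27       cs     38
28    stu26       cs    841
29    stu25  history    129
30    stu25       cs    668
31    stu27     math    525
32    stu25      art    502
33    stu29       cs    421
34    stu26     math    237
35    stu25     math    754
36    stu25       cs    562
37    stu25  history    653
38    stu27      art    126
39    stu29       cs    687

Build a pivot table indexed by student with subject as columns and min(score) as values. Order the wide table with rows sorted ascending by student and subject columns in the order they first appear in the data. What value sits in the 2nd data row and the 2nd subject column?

With rows sorted ascending by student, row 2 is student=stu26. subject columns in first-appearance order: art, cs, history, math; column 2 is cs.
Long rows with student=stu26, subject=cs: min(567, 841) = 567.

567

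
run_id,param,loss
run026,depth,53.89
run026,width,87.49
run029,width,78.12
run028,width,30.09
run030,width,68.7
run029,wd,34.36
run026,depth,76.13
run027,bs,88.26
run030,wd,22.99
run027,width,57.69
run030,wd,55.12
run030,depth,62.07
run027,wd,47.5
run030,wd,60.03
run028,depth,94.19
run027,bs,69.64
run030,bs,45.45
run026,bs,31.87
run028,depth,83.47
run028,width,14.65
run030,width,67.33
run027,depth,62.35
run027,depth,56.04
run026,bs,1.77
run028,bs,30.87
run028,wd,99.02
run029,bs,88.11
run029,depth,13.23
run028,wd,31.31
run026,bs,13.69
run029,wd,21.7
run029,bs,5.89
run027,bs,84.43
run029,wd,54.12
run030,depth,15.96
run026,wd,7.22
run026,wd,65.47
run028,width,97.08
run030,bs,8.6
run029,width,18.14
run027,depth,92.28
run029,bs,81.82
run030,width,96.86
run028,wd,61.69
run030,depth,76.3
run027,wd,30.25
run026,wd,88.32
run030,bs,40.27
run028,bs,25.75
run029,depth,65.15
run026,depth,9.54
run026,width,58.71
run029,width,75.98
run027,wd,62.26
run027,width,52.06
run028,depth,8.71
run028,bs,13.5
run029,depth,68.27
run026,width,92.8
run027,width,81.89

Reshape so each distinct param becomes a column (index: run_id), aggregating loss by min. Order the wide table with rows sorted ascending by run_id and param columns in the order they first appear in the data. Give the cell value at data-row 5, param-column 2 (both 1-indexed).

67.33

With rows sorted ascending by run_id, row 5 is run_id=run030. param columns in first-appearance order: depth, width, wd, bs; column 2 is width.
Long rows with run_id=run030, param=width: min(68.7, 67.33, 96.86) = 67.33.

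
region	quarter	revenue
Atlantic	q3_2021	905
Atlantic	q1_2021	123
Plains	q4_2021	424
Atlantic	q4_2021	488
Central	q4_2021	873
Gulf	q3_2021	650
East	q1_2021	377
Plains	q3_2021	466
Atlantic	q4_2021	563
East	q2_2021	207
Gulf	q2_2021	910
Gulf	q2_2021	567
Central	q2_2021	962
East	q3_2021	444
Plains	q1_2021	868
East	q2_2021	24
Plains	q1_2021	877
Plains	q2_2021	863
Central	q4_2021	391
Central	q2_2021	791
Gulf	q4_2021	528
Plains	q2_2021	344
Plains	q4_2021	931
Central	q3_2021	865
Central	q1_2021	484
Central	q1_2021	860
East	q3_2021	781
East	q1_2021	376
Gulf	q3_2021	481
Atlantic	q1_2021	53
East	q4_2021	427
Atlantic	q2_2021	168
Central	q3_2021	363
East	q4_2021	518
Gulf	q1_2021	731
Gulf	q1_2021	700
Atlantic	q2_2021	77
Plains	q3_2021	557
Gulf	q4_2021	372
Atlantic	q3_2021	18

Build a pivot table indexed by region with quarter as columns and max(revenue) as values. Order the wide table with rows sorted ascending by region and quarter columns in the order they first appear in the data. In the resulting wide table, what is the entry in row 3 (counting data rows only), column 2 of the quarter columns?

With rows sorted ascending by region, row 3 is region=East. quarter columns in first-appearance order: q3_2021, q1_2021, q4_2021, q2_2021; column 2 is q1_2021.
Long rows with region=East, quarter=q1_2021: max(377, 376) = 377.

377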